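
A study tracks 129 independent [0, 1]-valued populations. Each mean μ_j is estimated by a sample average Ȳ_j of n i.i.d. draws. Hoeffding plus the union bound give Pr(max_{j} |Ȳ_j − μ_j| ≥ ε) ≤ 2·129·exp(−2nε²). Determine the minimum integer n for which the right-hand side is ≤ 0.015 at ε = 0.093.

564

Need 2·129·exp(−2nε²) ≤ 0.015, i.e. exp(−2nε²) ≤ 0.015/258.
So 2nε² ≥ ln(258/0.015) = 9.752665.
Hence n ≥ 9.752665/(2·0.093²) = 563.803.
The smallest integer n is 564.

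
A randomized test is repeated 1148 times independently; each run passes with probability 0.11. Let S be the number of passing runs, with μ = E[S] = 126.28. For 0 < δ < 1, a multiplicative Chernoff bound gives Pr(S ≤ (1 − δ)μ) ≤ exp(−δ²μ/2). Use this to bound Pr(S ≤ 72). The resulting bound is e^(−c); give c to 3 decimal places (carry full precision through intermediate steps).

11.666

Write 72 = (1 − δ)μ, so δ = 1 − 72/126.28 = 0.4298385…
Then the exponent is δ²μ/2 = (μ − 72)²/(2μ) = 11.665816.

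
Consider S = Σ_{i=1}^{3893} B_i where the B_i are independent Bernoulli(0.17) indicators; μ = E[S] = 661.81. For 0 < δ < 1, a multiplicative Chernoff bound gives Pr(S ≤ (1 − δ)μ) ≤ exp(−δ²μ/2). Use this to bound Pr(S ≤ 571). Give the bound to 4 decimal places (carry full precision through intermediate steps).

Write 571 = (1 − δ)μ, so δ = 1 − 571/661.81 = 0.1372146…
Then the exponent is δ²μ/2 = (μ − 571)²/(2μ) = 6.230229.
Bound = exp(−6.230229) = 0.00197.

0.0020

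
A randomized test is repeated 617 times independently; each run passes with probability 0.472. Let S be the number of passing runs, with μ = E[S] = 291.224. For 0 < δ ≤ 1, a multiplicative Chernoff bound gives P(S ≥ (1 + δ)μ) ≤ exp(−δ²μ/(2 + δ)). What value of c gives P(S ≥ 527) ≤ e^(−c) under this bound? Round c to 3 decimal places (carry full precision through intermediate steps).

Write 527 = (1 + δ)μ, so δ = 527/291.224 − 1 = 0.8096036…
Then the exponent is δ²μ/(2 + δ) = (527 − μ)² / (μ·(2 + δ)) = 67.940224.

67.940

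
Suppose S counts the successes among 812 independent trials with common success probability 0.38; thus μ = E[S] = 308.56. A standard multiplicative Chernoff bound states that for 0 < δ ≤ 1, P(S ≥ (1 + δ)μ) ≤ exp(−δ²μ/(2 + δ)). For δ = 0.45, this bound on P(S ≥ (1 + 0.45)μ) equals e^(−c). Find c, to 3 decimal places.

25.503

c = δ²μ/(2 + δ) = 0.45²·308.56/(2 + 0.45) = 25.5034.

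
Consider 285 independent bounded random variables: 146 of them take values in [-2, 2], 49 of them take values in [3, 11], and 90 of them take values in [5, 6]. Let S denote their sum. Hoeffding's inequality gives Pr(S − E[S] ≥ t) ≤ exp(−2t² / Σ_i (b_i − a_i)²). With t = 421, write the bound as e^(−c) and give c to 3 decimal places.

63.733

Σ(b_i − a_i)² = 146·4² + 49·8² + 90·1² = 5562.
c = 2t² / 5562 = 2·421² / 5562 = 63.7328.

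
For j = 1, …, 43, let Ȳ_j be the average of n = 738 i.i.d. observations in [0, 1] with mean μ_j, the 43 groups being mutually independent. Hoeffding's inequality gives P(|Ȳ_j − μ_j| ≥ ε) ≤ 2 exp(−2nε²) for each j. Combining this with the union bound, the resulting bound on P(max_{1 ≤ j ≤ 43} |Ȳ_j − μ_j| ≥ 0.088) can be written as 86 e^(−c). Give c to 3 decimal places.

11.430

Union bound over the 43 events: P(max_{1 ≤ j ≤ 43} |Ȳ_j − μ_j| ≥ 0.088) ≤ 43·2·exp(−2nε²) = 86 exp(−2·738·0.088²).
So c = 2·738·0.088² = 11.4301.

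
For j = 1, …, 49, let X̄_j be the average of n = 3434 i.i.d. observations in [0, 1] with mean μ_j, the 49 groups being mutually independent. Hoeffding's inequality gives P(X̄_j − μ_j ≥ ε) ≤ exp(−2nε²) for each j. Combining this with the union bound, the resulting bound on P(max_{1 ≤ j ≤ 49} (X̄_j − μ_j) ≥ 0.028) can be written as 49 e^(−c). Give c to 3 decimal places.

5.385

Union bound over the 49 events: P(max_{1 ≤ j ≤ 49} (X̄_j − μ_j) ≥ 0.028) ≤ 49·exp(−2nε²) = 49 exp(−2·3434·0.028²).
So c = 2·3434·0.028² = 5.3845.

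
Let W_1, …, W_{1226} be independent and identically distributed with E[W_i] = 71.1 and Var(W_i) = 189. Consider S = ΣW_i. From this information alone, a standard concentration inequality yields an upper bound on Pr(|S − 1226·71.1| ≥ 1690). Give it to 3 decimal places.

With mean and variance of each term known, Chebyshev's inequality bounds the deviation of the sum (or sample mean).
Var(S) = n·Var(W_i) = 1226·189 = 231714.
Chebyshev: Pr(|S − 1226·71.1| ≥ 1690) ≤ Var(S)/1690² = 231714/2856100 = 0.0811.

0.081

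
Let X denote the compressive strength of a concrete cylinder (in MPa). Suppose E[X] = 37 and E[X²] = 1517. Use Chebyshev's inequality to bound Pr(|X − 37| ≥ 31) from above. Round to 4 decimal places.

0.1540

Var(X) = E[X²] − (E[X])² = 1517 − 1369 = 148.
Chebyshev's inequality: Pr(|X − μ| ≥ t) ≤ Var(X)/t² = 148/961 = 0.1540.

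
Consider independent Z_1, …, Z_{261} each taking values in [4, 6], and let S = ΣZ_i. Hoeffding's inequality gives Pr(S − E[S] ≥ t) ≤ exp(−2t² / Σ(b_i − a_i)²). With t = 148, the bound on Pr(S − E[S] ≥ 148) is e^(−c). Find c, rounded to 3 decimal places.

41.962

Σ(b_i − a_i)² = 261·(2)² = 1044.
c = 2t²/1044 = 2·148²/1044 = 41.9617.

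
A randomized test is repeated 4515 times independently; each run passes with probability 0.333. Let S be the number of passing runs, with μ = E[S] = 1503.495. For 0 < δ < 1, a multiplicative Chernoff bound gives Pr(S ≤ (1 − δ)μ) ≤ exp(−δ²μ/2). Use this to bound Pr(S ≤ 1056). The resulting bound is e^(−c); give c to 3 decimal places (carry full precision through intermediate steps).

Write 1056 = (1 − δ)μ, so δ = 1 − 1056/1503.495 = 0.2976365…
Then the exponent is δ²μ/2 = (μ − 1056)²/(2μ) = 66.595424.

66.595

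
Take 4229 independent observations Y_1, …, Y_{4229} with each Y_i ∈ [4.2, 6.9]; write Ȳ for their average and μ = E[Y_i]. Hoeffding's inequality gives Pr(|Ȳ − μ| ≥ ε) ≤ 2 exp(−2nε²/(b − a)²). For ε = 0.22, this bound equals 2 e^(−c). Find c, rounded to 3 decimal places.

56.155

c = 2nε²/(b − a)² = 2·4229·0.22² / 2.7² = 56.1546.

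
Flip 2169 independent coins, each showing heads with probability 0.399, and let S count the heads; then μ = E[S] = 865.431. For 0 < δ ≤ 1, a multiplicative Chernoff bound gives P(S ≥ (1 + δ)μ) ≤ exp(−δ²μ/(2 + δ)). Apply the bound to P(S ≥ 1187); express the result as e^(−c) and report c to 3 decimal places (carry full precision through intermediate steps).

Write 1187 = (1 + δ)μ, so δ = 1187/865.431 − 1 = 0.3715709…
Then the exponent is δ²μ/(2 + δ) = (1187 − μ)² / (μ·(2 + δ)) = 50.382508.

50.383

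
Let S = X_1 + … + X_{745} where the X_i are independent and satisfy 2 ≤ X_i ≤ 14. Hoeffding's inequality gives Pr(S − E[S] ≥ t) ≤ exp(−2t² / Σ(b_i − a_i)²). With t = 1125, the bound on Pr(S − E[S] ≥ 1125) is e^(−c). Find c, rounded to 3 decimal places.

23.595

Σ(b_i − a_i)² = 745·(12)² = 107280.
c = 2t²/107280 = 2·1125²/107280 = 23.5948.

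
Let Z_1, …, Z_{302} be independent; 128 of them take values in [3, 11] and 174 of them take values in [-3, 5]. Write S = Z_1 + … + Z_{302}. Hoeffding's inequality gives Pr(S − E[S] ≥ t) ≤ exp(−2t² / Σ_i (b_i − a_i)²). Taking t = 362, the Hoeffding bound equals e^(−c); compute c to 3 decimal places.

13.560

Σ(b_i − a_i)² = 128·8² + 174·8² = 19328.
c = 2t² / 19328 = 2·362² / 19328 = 13.5600.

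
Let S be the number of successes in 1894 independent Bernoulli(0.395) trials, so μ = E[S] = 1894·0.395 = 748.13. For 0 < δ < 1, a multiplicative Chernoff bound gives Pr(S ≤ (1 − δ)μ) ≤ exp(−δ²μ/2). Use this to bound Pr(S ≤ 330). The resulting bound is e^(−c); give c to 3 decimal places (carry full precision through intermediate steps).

Write 330 = (1 − δ)μ, so δ = 1 − 330/748.13 = 0.5589002…
Then the exponent is δ²μ/2 = (μ − 330)²/(2μ) = 116.846468.

116.846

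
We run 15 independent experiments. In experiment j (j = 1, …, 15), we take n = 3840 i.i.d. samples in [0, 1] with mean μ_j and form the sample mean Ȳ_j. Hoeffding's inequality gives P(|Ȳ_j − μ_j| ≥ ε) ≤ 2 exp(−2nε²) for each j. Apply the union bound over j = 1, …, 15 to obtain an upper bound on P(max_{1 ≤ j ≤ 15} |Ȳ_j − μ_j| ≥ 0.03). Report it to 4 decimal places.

Per-experiment Hoeffding bound: 2·exp(−2·3840·0.03²) = 2·exp(−6.91200) = 0.0019915.
Union bound over 15 events: 15·0.0019915 = 0.02987.

0.0299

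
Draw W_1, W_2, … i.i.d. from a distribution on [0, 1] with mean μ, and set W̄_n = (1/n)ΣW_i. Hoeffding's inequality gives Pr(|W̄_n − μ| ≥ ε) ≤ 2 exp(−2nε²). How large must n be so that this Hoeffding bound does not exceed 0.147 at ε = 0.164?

Require 2·exp(−2nε²) ≤ 0.147, i.e. 2nε² ≥ ln(2/0.147) = 2.610470.
So n ≥ 2.610470 / (2·0.164²) = 48.529.
The smallest integer n is 49.

49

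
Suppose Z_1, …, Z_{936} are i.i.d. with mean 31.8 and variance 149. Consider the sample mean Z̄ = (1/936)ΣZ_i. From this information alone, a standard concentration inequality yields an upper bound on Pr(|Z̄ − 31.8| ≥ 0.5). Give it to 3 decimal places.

With mean and variance of each term known, Chebyshev's inequality bounds the deviation of the sum (or sample mean).
Var(Z̄) = Var(Z_i)/n = 149/936 = 0.15919.
Chebyshev: Pr(|Z̄ − 31.8| ≥ 0.5) ≤ Var(Z̄)/(0.5)² = 149/(936·0.5²) = 0.6368.

0.637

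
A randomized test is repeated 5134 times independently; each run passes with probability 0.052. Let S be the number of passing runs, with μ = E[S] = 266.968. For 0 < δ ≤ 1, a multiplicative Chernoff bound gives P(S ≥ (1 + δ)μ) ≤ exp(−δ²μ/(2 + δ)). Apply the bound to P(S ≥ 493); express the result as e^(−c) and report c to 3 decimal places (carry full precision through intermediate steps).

Write 493 = (1 + δ)μ, so δ = 493/266.968 − 1 = 0.8466633…
Then the exponent is δ²μ/(2 + δ) = (493 − μ)² / (μ·(2 + δ)) = 67.227127.

67.227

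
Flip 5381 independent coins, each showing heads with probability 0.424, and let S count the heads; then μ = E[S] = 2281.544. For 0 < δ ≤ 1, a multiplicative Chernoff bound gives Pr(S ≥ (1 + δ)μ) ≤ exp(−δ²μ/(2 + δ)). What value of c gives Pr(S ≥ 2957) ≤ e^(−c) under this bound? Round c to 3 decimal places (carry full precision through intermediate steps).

87.093

Write 2957 = (1 + δ)μ, so δ = 2957/2281.544 − 1 = 0.2960521…
Then the exponent is δ²μ/(2 + δ) = (2957 − μ)² / (μ·(2 + δ)) = 87.093056.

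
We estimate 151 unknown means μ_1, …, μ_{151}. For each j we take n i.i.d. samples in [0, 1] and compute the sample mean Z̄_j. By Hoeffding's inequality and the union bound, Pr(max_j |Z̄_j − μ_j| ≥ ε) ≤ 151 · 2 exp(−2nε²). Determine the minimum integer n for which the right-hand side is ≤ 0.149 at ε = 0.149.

Need 2·151·exp(−2nε²) ≤ 0.149, i.e. exp(−2nε²) ≤ 0.149/302.
So 2nε² ≥ ln(302/0.149) = 7.614236.
Hence n ≥ 7.614236/(2·0.149²) = 171.484.
The smallest integer n is 172.

172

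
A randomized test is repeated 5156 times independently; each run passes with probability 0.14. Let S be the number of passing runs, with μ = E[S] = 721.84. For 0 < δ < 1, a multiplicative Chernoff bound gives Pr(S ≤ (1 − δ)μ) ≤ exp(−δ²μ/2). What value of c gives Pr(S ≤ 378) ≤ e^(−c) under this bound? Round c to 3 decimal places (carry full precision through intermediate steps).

81.892

Write 378 = (1 − δ)μ, so δ = 1 − 378/721.84 = 0.4763382…
Then the exponent is δ²μ/2 = (μ − 378)²/(2μ) = 81.892071.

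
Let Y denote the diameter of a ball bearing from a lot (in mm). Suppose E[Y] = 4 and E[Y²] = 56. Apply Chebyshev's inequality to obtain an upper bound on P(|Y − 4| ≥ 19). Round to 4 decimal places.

0.1108

Var(Y) = E[Y²] − (E[Y])² = 56 − 16 = 40.
Chebyshev's inequality: P(|Y − μ| ≥ t) ≤ Var(Y)/t² = 40/361 = 0.1108.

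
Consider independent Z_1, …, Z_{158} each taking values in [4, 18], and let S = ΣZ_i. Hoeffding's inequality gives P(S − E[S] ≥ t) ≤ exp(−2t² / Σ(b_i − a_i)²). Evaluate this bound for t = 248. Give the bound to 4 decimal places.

0.0188

Σ(b_i − a_i)² = 158·(14)² = 30968.
Exponent = 2·248²/30968 = 3.9721.
Bound = exp(−3.9721) = 0.01883.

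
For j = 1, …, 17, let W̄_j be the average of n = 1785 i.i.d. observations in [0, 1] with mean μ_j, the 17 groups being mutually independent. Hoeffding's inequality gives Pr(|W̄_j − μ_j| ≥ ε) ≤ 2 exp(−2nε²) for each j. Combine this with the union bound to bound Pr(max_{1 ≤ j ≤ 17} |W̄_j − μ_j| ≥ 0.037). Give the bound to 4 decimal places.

Per-experiment Hoeffding bound: 2·exp(−2·1785·0.037²) = 2·exp(−4.88733) = 0.015083.
Union bound over 17 events: 17·0.015083 = 0.25641.

0.2564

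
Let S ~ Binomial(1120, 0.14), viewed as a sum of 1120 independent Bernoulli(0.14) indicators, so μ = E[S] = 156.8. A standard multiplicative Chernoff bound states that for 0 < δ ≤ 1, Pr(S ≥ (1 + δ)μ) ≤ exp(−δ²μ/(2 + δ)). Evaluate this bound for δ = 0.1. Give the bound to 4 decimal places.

0.4739

Exponent = δ²μ/(2 + δ) = 0.1²·156.8/2.1 = 0.7467.
Bound = exp(−0.7467) = 0.47394.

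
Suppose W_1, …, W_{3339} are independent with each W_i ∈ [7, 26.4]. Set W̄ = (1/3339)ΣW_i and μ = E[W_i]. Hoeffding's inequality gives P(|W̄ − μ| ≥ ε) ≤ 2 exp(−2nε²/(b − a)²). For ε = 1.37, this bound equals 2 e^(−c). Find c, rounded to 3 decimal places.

c = 2nε²/(b − a)² = 2·3339·1.37² / 19.4² = 33.3031.

33.303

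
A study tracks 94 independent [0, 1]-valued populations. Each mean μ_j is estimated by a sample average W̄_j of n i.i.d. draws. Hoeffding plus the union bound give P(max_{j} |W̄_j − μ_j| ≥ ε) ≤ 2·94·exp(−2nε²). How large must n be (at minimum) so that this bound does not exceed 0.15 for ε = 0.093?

Need 2·94·exp(−2nε²) ≤ 0.15, i.e. exp(−2nε²) ≤ 0.15/188.
So 2nε² ≥ ln(188/0.15) = 7.133562.
Hence n ≥ 7.133562/(2·0.093²) = 412.392.
The smallest integer n is 413.

413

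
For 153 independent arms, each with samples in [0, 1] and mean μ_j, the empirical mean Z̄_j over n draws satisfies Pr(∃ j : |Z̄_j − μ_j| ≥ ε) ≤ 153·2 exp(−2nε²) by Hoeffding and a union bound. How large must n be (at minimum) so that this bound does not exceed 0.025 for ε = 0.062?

Need 2·153·exp(−2nε²) ≤ 0.025, i.e. exp(−2nε²) ≤ 0.025/306.
So 2nε² ≥ ln(306/0.025) = 9.412465.
Hence n ≥ 9.412465/(2·0.062²) = 1224.306.
The smallest integer n is 1225.

1225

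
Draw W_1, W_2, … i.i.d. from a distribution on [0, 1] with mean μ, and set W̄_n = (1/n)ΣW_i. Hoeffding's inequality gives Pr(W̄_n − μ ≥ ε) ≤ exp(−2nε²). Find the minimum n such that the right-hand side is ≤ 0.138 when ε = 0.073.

186

Require exp(−2nε²) ≤ 0.138, i.e. 2nε² ≥ ln(1/0.138) = 1.980502.
So n ≥ 1.980502 / (2·0.073²) = 185.823.
The smallest integer n is 186.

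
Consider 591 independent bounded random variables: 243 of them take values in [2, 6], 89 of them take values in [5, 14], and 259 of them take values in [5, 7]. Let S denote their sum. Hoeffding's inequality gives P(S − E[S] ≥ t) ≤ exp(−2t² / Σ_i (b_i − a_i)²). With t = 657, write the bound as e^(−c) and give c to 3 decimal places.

Σ(b_i − a_i)² = 243·4² + 89·9² + 259·2² = 12133.
c = 2t² / 12133 = 2·657² / 12133 = 71.1529.

71.153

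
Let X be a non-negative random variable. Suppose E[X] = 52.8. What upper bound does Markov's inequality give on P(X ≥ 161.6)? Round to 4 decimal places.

0.3267

Markov's inequality: for a non-negative random variable, P(X ≥ a) ≤ E[X]/a.
Here E[X] = 52.8 and a = 161.6, so the bound is 52.8/161.6 = 0.3267.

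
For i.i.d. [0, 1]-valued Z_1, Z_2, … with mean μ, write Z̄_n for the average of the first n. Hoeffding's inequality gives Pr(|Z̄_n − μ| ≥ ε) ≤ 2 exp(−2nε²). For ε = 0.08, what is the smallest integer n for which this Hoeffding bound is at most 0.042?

Require 2·exp(−2nε²) ≤ 0.042, i.e. 2nε² ≥ ln(2/0.042) = 3.863233.
So n ≥ 3.863233 / (2·0.08²) = 301.815.
The smallest integer n is 302.

302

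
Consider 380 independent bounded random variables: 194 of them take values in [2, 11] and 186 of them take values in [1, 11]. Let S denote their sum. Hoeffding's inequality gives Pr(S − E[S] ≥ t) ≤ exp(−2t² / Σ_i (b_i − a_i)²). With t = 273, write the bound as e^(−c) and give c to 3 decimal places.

Σ(b_i − a_i)² = 194·9² + 186·10² = 34314.
c = 2t² / 34314 = 2·273² / 34314 = 4.3439.

4.344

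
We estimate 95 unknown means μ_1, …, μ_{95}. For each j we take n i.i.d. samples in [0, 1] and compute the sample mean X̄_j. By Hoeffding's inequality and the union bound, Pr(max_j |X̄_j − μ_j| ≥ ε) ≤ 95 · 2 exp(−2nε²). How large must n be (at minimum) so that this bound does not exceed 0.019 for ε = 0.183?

138

Need 2·95·exp(−2nε²) ≤ 0.019, i.e. exp(−2nε²) ≤ 0.019/190.
So 2nε² ≥ ln(190/0.019) = 9.210340.
Hence n ≥ 9.210340/(2·0.183²) = 137.513.
The smallest integer n is 138.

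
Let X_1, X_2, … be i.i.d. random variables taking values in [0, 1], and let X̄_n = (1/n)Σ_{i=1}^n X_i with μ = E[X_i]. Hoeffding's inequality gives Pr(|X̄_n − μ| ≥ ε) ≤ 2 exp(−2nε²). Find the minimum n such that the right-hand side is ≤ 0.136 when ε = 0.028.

1715

Require 2·exp(−2nε²) ≤ 0.136, i.e. 2nε² ≥ ln(2/0.136) = 2.688248.
So n ≥ 2.688248 / (2·0.028²) = 1714.444.
The smallest integer n is 1715.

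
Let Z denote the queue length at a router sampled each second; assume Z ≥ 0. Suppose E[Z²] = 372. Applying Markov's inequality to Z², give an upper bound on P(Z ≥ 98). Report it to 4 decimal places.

0.0387

Since Z ≥ 0, the event {Z ≥ 98} is the same as {Z² ≥ 9604}.
Markov's inequality applied to Z² gives P(Z² ≥ 9604) ≤ E[Z²]/9604 = 372/9604 = 0.0387.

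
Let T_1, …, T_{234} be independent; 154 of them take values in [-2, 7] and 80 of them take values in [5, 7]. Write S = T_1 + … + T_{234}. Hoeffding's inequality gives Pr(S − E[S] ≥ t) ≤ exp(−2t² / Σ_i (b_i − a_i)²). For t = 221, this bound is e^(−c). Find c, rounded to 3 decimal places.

7.635

Σ(b_i − a_i)² = 154·9² + 80·2² = 12794.
c = 2t² / 12794 = 2·221² / 12794 = 7.6350.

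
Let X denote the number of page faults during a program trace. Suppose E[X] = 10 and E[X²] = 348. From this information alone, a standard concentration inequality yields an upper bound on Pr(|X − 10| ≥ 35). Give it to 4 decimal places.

0.2024

The first two moments determine the variance, so Chebyshev's inequality is the sharpest standard bound available.
Var(X) = E[X²] − (E[X])² = 348 − 100 = 248.
Chebyshev's inequality: Pr(|X − μ| ≥ t) ≤ Var(X)/t² = 248/1225 = 0.2024.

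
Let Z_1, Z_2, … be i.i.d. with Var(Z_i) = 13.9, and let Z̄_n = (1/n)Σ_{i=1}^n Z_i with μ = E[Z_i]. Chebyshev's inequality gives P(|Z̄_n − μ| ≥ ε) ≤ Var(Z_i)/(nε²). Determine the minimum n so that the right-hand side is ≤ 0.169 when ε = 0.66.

189

Require 13.9/(n·0.66²) ≤ 0.169, i.e. n ≥ 13.9/(0.169·0.66²) = 188.817.
The smallest integer n is 189.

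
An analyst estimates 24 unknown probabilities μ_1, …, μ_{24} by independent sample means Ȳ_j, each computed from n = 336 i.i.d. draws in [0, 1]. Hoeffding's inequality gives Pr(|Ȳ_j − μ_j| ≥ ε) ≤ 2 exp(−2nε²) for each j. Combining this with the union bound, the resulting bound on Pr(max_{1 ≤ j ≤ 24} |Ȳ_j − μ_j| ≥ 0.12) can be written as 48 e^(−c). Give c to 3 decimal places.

Union bound over the 24 events: Pr(max_{1 ≤ j ≤ 24} |Ȳ_j − μ_j| ≥ 0.12) ≤ 24·2·exp(−2nε²) = 48 exp(−2·336·0.12²).
So c = 2·336·0.12² = 9.6768.

9.677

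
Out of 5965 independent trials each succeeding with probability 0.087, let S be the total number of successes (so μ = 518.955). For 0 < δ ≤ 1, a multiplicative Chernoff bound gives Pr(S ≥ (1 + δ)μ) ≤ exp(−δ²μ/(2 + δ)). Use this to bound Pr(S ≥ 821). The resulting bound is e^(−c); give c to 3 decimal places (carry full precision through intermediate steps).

Write 821 = (1 + δ)μ, so δ = 821/518.955 − 1 = 0.5820254…
Then the exponent is δ²μ/(2 + δ) = (821 − μ)² / (μ·(2 + δ)) = 68.085258.

68.085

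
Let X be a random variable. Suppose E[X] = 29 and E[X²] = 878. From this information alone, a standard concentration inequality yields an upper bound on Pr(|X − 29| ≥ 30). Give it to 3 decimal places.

0.041

The first two moments determine the variance, so Chebyshev's inequality is the sharpest standard bound available.
Var(X) = E[X²] − (E[X])² = 878 − 841 = 37.
Chebyshev's inequality: Pr(|X − μ| ≥ t) ≤ Var(X)/t² = 37/900 = 0.0411.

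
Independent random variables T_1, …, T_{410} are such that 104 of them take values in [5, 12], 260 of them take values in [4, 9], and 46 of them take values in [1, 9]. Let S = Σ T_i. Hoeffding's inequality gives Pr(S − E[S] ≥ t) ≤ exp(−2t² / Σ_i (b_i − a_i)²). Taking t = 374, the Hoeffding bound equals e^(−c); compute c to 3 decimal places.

19.240

Σ(b_i − a_i)² = 104·7² + 260·5² + 46·8² = 14540.
c = 2t² / 14540 = 2·374² / 14540 = 19.2402.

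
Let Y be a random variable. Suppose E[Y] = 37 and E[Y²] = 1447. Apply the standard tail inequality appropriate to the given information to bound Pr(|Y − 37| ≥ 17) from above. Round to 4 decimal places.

0.2699

The first two moments determine the variance, so Chebyshev's inequality is the sharpest standard bound available.
Var(Y) = E[Y²] − (E[Y])² = 1447 − 1369 = 78.
Chebyshev's inequality: Pr(|Y − μ| ≥ t) ≤ Var(Y)/t² = 78/289 = 0.2699.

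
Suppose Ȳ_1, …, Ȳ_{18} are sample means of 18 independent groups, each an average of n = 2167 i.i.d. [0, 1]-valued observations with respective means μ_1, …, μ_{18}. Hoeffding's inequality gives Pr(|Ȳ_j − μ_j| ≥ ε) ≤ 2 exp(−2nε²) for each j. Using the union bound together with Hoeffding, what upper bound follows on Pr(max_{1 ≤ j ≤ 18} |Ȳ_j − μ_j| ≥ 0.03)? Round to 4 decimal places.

Per-experiment Hoeffding bound: 2·exp(−2·2167·0.03²) = 2·exp(−3.90060) = 0.04046.
Union bound over 18 events: 18·0.04046 = 0.72827.

0.7283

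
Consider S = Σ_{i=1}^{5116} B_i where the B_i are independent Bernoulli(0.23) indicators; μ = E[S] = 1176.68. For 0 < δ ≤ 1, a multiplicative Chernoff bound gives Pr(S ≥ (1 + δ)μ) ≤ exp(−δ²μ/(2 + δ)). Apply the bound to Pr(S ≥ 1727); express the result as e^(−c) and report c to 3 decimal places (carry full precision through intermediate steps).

Write 1727 = (1 + δ)μ, so δ = 1727/1176.68 − 1 = 0.4676888…
Then the exponent is δ²μ/(2 + δ) = (1727 − μ)² / (μ·(2 + δ)) = 104.299407.

104.299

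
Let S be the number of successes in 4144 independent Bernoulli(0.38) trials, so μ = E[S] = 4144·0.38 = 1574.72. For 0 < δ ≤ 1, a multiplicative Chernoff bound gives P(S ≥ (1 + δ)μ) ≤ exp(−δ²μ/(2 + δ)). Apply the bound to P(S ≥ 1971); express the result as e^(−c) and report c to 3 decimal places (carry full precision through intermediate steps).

Write 1971 = (1 + δ)μ, so δ = 1971/1574.72 − 1 = 0.2516511…
Then the exponent is δ²μ/(2 + δ) = (1971 − μ)² / (μ·(2 + δ)) = 44.289408.

44.289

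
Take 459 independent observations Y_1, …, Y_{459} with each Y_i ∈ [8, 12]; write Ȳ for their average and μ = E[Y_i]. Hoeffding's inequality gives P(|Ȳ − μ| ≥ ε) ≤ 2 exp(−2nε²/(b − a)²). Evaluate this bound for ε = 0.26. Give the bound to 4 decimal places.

Exponent: 2nε²/(b − a)² = 2·459·0.26² / 4² = 3.87855.
Bound = 2·exp(−3.87855) = 0.04136.

0.0414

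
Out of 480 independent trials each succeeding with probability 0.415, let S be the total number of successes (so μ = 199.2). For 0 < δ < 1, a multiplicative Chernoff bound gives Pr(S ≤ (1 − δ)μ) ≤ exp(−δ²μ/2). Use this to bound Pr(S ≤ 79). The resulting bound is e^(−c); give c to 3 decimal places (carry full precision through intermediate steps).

36.265

Write 79 = (1 − δ)μ, so δ = 1 − 79/199.2 = 0.6034137…
Then the exponent is δ²μ/2 = (μ − 79)²/(2μ) = 36.265161.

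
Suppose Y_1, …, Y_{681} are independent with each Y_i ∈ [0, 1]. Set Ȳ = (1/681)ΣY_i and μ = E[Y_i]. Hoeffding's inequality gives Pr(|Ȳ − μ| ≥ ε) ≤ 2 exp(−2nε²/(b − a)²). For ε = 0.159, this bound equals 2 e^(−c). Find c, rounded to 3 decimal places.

c = 2nε²/(b − a)² = 2·681·0.159² / 1² = 34.4327.

34.433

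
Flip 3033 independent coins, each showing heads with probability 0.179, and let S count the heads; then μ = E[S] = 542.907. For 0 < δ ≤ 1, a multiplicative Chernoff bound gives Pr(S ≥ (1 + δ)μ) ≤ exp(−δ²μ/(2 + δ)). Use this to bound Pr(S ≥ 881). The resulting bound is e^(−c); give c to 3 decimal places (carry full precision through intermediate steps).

80.277

Write 881 = (1 + δ)μ, so δ = 881/542.907 − 1 = 0.6227457…
Then the exponent is δ²μ/(2 + δ) = (881 − μ)² / (μ·(2 + δ)) = 80.276926.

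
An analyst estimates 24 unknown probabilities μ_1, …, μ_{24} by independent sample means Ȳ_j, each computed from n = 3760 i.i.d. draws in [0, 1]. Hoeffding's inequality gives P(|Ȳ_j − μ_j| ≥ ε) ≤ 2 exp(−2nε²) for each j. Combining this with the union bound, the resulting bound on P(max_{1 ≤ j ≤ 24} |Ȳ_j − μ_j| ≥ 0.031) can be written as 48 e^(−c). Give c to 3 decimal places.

7.227

Union bound over the 24 events: P(max_{1 ≤ j ≤ 24} |Ȳ_j − μ_j| ≥ 0.031) ≤ 24·2·exp(−2nε²) = 48 exp(−2·3760·0.031²).
So c = 2·3760·0.031² = 7.2267.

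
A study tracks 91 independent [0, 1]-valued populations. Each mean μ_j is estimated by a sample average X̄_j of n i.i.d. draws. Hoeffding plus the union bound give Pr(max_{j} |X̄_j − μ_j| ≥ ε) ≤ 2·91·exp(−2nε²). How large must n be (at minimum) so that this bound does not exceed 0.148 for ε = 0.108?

305

Need 2·91·exp(−2nε²) ≤ 0.148, i.e. exp(−2nε²) ≤ 0.148/182.
So 2nε² ≥ ln(182/0.148) = 7.114550.
Hence n ≥ 7.114550/(2·0.108²) = 304.979.
The smallest integer n is 305.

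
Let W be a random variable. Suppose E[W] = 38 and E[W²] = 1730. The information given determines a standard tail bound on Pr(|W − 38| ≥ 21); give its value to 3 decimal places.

The first two moments determine the variance, so Chebyshev's inequality is the sharpest standard bound available.
Var(W) = E[W²] − (E[W])² = 1730 − 1444 = 286.
Chebyshev's inequality: Pr(|W − μ| ≥ t) ≤ Var(W)/t² = 286/441 = 0.6485.

0.649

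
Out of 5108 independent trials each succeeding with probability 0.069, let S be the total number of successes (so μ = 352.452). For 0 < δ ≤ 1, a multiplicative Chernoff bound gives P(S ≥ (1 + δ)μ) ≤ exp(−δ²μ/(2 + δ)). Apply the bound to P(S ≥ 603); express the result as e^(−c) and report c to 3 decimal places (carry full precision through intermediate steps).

65.701

Write 603 = (1 + δ)μ, so δ = 603/352.452 − 1 = 0.7108713…
Then the exponent is δ²μ/(2 + δ) = (603 − μ)² / (μ·(2 + δ)) = 65.701155.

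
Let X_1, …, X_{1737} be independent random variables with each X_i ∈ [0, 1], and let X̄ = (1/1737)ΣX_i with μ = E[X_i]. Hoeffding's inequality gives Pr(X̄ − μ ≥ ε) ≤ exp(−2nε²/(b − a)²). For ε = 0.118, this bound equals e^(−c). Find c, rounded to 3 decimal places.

48.372

c = 2nε²/(b − a)² = 2·1737·0.118² / 1² = 48.3720.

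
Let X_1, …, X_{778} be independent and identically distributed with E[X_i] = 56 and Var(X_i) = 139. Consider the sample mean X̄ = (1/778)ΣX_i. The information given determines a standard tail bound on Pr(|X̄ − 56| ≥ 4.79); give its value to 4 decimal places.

With mean and variance of each term known, Chebyshev's inequality bounds the deviation of the sum (or sample mean).
Var(X̄) = Var(X_i)/n = 139/778 = 0.17866.
Chebyshev: Pr(|X̄ − 56| ≥ 4.79) ≤ Var(X̄)/(4.79)² = 139/(778·4.79²) = 0.0078.

0.0078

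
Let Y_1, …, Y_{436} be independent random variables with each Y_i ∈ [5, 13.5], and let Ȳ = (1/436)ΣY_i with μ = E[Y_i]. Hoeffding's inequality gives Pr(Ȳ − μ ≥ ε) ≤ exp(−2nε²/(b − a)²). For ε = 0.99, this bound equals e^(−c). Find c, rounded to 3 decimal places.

11.829

c = 2nε²/(b − a)² = 2·436·0.99² / 8.5² = 11.8290.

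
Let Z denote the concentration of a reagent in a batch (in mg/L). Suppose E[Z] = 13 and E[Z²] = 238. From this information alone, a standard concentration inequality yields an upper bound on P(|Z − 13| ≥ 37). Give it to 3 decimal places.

The first two moments determine the variance, so Chebyshev's inequality is the sharpest standard bound available.
Var(Z) = E[Z²] − (E[Z])² = 238 − 169 = 69.
Chebyshev's inequality: P(|Z − μ| ≥ t) ≤ Var(Z)/t² = 69/1369 = 0.0504.

0.050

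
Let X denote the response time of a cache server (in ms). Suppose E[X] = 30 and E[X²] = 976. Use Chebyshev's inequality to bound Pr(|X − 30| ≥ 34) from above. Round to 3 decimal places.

0.066

Var(X) = E[X²] − (E[X])² = 976 − 900 = 76.
Chebyshev's inequality: Pr(|X − μ| ≥ t) ≤ Var(X)/t² = 76/1156 = 0.0657.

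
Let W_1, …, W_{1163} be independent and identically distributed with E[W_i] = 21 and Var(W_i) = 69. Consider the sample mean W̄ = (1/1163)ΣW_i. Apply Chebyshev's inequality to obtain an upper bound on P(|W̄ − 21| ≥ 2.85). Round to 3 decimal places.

Var(W̄) = Var(W_i)/n = 69/1163 = 0.059329.
Chebyshev: P(|W̄ − 21| ≥ 2.85) ≤ Var(W̄)/(2.85)² = 69/(1163·2.85²) = 0.0073.

0.007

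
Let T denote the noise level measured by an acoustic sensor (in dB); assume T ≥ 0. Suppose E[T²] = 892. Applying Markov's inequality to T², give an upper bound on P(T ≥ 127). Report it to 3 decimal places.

Since T ≥ 0, the event {T ≥ 127} is the same as {T² ≥ 16129}.
Markov's inequality applied to T² gives P(T² ≥ 16129) ≤ E[T²]/16129 = 892/16129 = 0.0553.

0.055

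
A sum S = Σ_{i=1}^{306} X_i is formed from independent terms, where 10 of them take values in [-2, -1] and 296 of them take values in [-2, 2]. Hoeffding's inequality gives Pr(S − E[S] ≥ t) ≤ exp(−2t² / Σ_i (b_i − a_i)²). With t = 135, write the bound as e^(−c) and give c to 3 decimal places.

7.680

Σ(b_i − a_i)² = 10·1² + 296·4² = 4746.
c = 2t² / 4746 = 2·135² / 4746 = 7.6802.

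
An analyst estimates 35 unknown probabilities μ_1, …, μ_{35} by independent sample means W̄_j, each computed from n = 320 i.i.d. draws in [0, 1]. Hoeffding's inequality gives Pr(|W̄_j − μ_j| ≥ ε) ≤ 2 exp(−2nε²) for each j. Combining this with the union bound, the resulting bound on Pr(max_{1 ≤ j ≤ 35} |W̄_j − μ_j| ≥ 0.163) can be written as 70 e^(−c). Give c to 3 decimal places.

17.004

Union bound over the 35 events: Pr(max_{1 ≤ j ≤ 35} |W̄_j − μ_j| ≥ 0.163) ≤ 35·2·exp(−2nε²) = 70 exp(−2·320·0.163²).
So c = 2·320·0.163² = 17.0042.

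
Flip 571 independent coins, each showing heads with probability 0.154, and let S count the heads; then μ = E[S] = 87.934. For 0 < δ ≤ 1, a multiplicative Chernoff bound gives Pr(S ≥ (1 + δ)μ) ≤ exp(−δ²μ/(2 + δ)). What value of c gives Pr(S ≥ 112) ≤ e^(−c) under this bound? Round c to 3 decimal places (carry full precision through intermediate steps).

Write 112 = (1 + δ)μ, so δ = 112/87.934 − 1 = 0.2736825…
Then the exponent is δ²μ/(2 + δ) = (112 − μ)² / (μ·(2 + δ)) = 2.896818.

2.897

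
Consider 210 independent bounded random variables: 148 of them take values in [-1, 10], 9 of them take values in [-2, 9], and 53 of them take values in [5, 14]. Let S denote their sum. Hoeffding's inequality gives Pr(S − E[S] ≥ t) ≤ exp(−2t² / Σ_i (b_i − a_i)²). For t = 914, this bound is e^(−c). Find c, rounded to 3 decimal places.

71.739

Σ(b_i − a_i)² = 148·11² + 9·11² + 53·9² = 23290.
c = 2t² / 23290 = 2·914² / 23290 = 71.7386.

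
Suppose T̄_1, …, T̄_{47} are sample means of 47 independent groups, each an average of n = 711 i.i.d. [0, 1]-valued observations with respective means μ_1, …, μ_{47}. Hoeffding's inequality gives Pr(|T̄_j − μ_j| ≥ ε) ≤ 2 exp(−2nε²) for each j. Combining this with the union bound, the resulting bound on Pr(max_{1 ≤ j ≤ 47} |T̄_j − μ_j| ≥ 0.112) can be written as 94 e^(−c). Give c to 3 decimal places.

Union bound over the 47 events: Pr(max_{1 ≤ j ≤ 47} |T̄_j − μ_j| ≥ 0.112) ≤ 47·2·exp(−2nε²) = 94 exp(−2·711·0.112²).
So c = 2·711·0.112² = 17.8376.

17.838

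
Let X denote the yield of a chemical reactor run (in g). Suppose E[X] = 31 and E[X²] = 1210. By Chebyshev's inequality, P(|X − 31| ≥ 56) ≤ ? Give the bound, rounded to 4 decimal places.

Var(X) = E[X²] − (E[X])² = 1210 − 961 = 249.
Chebyshev's inequality: P(|X − μ| ≥ t) ≤ Var(X)/t² = 249/3136 = 0.0794.

0.0794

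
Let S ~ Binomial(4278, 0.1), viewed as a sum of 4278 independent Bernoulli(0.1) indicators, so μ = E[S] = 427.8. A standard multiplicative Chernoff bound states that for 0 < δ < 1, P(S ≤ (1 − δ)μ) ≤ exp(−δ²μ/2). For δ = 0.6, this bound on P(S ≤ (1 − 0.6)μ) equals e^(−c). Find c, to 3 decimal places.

77.004

c = δ²μ/2 = 0.6²·427.8/2 = 77.0040.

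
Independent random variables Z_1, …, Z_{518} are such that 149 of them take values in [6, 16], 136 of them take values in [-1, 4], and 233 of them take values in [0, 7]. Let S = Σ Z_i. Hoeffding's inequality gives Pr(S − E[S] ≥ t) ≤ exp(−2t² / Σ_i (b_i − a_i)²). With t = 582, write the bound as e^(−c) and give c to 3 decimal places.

Σ(b_i − a_i)² = 149·10² + 136·5² + 233·7² = 29717.
c = 2t² / 29717 = 2·582² / 29717 = 22.7966.

22.797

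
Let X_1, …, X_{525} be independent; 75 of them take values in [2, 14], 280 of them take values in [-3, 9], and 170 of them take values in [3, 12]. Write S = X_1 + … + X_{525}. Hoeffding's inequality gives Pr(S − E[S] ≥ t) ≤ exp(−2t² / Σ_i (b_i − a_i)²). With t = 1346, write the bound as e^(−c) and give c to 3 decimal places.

Σ(b_i − a_i)² = 75·12² + 280·12² + 170·9² = 64890.
c = 2t² / 64890 = 2·1346² / 64890 = 55.8396.

55.840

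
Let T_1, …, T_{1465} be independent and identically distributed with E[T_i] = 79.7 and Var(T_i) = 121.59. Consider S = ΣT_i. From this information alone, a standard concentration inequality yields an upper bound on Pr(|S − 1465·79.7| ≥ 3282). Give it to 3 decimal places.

0.017

With mean and variance of each term known, Chebyshev's inequality bounds the deviation of the sum (or sample mean).
Var(S) = n·Var(T_i) = 1465·121.59 = 178129.35.
Chebyshev: Pr(|S − 1465·79.7| ≥ 3282) ≤ Var(S)/3282² = 178129.35/10771524 = 0.0165.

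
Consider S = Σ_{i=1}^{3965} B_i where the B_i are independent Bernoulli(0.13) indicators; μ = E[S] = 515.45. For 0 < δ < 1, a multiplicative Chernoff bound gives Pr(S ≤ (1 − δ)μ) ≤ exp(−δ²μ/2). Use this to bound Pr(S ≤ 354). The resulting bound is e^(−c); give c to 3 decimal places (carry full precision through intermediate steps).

Write 354 = (1 − δ)μ, so δ = 1 − 354/515.45 = 0.3132215…
Then the exponent is δ²μ/2 = (μ − 354)²/(2μ) = 25.284802.

25.285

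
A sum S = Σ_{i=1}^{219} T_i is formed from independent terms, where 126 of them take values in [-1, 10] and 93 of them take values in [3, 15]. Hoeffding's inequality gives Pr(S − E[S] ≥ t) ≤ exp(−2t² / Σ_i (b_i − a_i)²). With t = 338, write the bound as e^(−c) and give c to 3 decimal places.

7.978

Σ(b_i − a_i)² = 126·11² + 93·12² = 28638.
c = 2t² / 28638 = 2·338² / 28638 = 7.9785.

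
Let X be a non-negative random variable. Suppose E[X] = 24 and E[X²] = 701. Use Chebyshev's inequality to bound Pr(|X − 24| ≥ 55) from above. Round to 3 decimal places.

0.041

Var(X) = E[X²] − (E[X])² = 701 − 576 = 125.
Chebyshev's inequality: Pr(|X − μ| ≥ t) ≤ Var(X)/t² = 125/3025 = 0.0413.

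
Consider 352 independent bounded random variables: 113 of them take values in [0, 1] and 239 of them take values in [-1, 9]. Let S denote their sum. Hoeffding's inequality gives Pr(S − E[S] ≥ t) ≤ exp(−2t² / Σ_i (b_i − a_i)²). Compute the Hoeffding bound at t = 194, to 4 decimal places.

0.0435

Σ(b_i − a_i)² = 113·1² + 239·10² = 24013.
Exponent = 2·194² / 24013 = 3.13464.
Bound = exp(−3.13464) = 0.04352.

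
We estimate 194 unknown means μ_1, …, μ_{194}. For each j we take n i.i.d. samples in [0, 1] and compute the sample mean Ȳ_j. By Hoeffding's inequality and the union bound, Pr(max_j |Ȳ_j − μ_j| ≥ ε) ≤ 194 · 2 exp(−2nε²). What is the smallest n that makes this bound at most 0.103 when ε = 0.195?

109

Need 2·194·exp(−2nε²) ≤ 0.103, i.e. exp(−2nε²) ≤ 0.103/388.
So 2nε² ≥ ln(388/0.103) = 8.234032.
Hence n ≥ 8.234032/(2·0.195²) = 108.271.
The smallest integer n is 109.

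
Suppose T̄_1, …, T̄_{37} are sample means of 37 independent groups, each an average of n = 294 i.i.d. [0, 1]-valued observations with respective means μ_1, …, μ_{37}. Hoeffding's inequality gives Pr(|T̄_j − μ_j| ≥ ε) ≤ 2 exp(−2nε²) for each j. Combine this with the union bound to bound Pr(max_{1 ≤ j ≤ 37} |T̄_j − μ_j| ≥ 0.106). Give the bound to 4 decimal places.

0.1000

Per-experiment Hoeffding bound: 2·exp(−2·294·0.106²) = 2·exp(−6.60677) = 0.0027024.
Union bound over 37 events: 37·0.0027024 = 0.09999.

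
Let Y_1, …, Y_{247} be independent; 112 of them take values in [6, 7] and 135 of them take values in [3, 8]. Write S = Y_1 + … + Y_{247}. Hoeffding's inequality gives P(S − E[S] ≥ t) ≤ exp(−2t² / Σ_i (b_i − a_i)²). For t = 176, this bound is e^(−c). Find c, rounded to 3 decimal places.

Σ(b_i − a_i)² = 112·1² + 135·5² = 3487.
c = 2t² / 3487 = 2·176² / 3487 = 17.7666.

17.767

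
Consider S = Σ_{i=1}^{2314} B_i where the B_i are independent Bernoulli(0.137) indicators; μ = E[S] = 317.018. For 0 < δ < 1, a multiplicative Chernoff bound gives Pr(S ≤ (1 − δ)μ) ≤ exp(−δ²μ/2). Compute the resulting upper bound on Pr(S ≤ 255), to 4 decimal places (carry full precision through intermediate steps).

Write 255 = (1 − δ)μ, so δ = 1 − 255/317.018 = 0.1956293…
Then the exponent is δ²μ/2 = (μ − 255)²/(2μ) = 6.066268.
Bound = exp(−6.066268) = 0.00232.

0.0023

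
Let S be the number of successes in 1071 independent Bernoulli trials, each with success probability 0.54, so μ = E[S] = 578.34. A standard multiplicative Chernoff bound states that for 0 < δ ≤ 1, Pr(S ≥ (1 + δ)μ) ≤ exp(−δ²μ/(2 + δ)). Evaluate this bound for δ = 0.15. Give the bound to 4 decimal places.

Exponent = δ²μ/(2 + δ) = 0.15²·578.34/2.15 = 6.0524.
Bound = exp(−6.0524) = 0.00235.

0.0024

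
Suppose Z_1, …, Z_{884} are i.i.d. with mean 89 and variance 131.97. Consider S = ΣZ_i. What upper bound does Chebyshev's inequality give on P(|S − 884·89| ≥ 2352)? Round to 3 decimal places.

Var(S) = n·Var(Z_i) = 884·131.97 = 116661.48.
Chebyshev: P(|S − 884·89| ≥ 2352) ≤ Var(S)/2352² = 116661.48/5531904 = 0.0211.

0.021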